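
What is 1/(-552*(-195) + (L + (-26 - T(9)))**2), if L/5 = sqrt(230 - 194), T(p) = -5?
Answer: 1/107721 ≈ 9.2832e-6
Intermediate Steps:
L = 30 (L = 5*sqrt(230 - 194) = 5*sqrt(36) = 5*6 = 30)
1/(-552*(-195) + (L + (-26 - T(9)))**2) = 1/(-552*(-195) + (30 + (-26 - 1*(-5)))**2) = 1/(107640 + (30 + (-26 + 5))**2) = 1/(107640 + (30 - 21)**2) = 1/(107640 + 9**2) = 1/(107640 + 81) = 1/107721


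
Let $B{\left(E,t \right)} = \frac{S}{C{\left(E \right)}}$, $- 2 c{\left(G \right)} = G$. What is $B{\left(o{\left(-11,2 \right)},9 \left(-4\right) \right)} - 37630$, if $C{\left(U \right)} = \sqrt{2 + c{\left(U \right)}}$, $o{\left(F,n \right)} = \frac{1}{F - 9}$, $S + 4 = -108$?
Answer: $-37630 - \frac{224 \sqrt{10}}{9} \approx -37709.0$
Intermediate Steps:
$S = -112$ ($S = -4 - 108 = -112$)
$c{\left(G \right)} = - \frac{G}{2}$
$o{\left(F,n \right)} = \frac{1}{-9 + F}$
$C{\left(U \right)} = \sqrt{2 - \frac{U}{2}}$
$B{\left(E,t \right)} = - \frac{224}{\sqrt{8 - 2 E}}$ ($B{\left(E,t \right)} = - \frac{112}{\frac{1}{2} \sqrt{8 - 2 E}} = - 112 \frac{2}{\sqrt{8 - 2 E}} = - \frac{224}{\sqrt{8 - 2 E}}$)
$B{\left(o{\left(-11,2 \right)},9 \left(-4\right) \right)} - 37630 = - \frac{112 \sqrt{2}}{\sqrt{4 - \frac{1}{-9 - 11}}} - 37630 = - \frac{112 \sqrt{2}}{\sqrt{4 - \frac{1}{-20}}} - 37630 = - \frac{112 \sqrt{2}}{\sqrt{4 - - \frac{1}{20}}} - 37630 = - \frac{112 \sqrt{2}}{\sqrt{4 + \frac{1}{20}}} - 37630 = - \frac{112 \sqrt{2}}{\frac{9}{10} \sqrt{5}} - 37630 = - 112 \sqrt{2} \frac{2 \sqrt{5}}{9} - 37630 = - \frac{224 \sqrt{10}}{9} - 37630 = -37630 - \frac{224 \sqrt{10}}{9}$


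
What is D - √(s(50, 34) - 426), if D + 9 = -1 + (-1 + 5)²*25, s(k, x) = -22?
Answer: 390 - 8*I*√7 ≈ 390.0 - 21.166*I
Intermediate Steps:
D = 390 (D = -9 + (-1 + (-1 + 5)²*25) = -9 + (-1 + 4²*25) = -9 + (-1 + 16*25) = -9 + (-1 + 400) = -9 + 399 = 390)
D - √(s(50, 34) - 426) = 390 - √(-22 - 426) = 390 - √(-448) = 390 - 8*I*√7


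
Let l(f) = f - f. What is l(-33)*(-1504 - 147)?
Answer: 0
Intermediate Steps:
l(f) = 0
l(-33)*(-1504 - 147) = 0*(-1504 - 147) = 0*(-1651) = 0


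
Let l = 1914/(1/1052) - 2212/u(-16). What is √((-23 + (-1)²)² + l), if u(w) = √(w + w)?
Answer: √(8056048 + 1106*I*√2)/2 ≈ 1419.2 + 0.13777*I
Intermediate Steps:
u(w) = √2*√w (u(w) = √(2*w) = √2*√w)
l = 2013528 + 553*I*√2/2 (l = 1914/(1/1052) - 2212*(-I*√2/8) = 1914*1052 - 2212*(-I*√2/8) = 2013528 - (-553)*I*√2/2 = 2013528 + 553*I*√2/2 ≈ 2.0135e+6 + 391.03*I)
√((-23 + (-1)²)² + l) = √((-23 + (-1)²)² + (2013528 + 553*I*√2/2)) = √((-23 + 1)² + (2013528 + 553*I*√2/2)) = √((-22)² + (2013528 + 553*I*√2/2)) = √(484 + (2013528 + 553*I*√2/2)) = √(2014012 + 553*I*√2/2)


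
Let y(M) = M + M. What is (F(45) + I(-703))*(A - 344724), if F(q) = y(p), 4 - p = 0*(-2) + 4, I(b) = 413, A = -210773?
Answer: -229420261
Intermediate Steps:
p = 0 (p = 4 - (0*(-2) + 4) = 4 - (0 + 4) = 4 - 1*4 = 4 - 4 = 0)
y(M) = 2*M
F(q) = 0 (F(q) = 2*0 = 0)
(F(45) + I(-703))*(A - 344724) = (0 + 413)*(-210773 - 344724) = 413*(-555497) = -229420261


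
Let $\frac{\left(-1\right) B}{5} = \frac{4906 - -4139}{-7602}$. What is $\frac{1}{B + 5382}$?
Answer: $\frac{2534}{13653063} \approx 0.0001856$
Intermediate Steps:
$B = \frac{15075}{2534}$ ($B = - 5 \frac{4906 - -4139}{-7602} = - 5 \left(4906 + 4139\right) \left(- \frac{1}{7602}\right) = - 5 \cdot 9045 \left(- \frac{1}{7602}\right) = \left(-5\right) \left(- \frac{3015}{2534}\right) = \frac{15075}{2534} \approx 5.9491$)
$\frac{1}{B + 5382} = \frac{1}{\frac{15075}{2534} + 5382} = \frac{1}{\frac{13653063}{2534}} = \frac{2534}{13653063}$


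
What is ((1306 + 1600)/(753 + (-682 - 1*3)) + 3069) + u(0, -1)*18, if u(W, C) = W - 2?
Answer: 104575/34 ≈ 3075.7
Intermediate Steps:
u(W, C) = -2 + W
((1306 + 1600)/(753 + (-682 - 1*3)) + 3069) + u(0, -1)*18 = ((1306 + 1600)/(753 + (-682 - 1*3)) + 3069) + (-2 + 0)*18 = (2906/(753 + (-682 - 3)) + 3069) - 2*18 = (2906/(753 - 685) + 3069) - 36 = (2906/68 + 3069) - 36 = (2906*(1/68) + 3069) - 36 = (1453/34 + 3069) - 36 = 105799/34 - 36 = 104575/34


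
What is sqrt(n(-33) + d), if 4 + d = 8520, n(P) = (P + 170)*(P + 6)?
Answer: sqrt(4817) ≈ 69.405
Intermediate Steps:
n(P) = (6 + P)*(170 + P) (n(P) = (170 + P)*(6 + P) = (6 + P)*(170 + P))
d = 8516 (d = -4 + 8520 = 8516)
sqrt(n(-33) + d) = sqrt((1020 + (-33)**2 + 176*(-33)) + 8516) = sqrt((1020 + 1089 - 5808) + 8516) = sqrt(-3699 + 8516) = sqrt(4817)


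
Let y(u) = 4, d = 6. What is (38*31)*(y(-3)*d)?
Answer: 28272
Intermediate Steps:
(38*31)*(y(-3)*d) = (38*31)*(4*6) = 1178*24 = 28272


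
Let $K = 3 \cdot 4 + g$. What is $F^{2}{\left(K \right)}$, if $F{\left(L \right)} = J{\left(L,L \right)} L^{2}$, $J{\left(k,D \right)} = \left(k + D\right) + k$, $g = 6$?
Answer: $306110016$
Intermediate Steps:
$J{\left(k,D \right)} = D + 2 k$ ($J{\left(k,D \right)} = \left(D + k\right) + k = D + 2 k$)
$K = 18$ ($K = 3 \cdot 4 + 6 = 12 + 6 = 18$)
$F{\left(L \right)} = 3 L^{3}$ ($F{\left(L \right)} = \left(L + 2 L\right) L^{2} = 3 L L^{2} = 3 L^{3}$)
$F^{2}{\left(K \right)} = \left(3 \cdot 18^{3}\right)^{2} = \left(3 \cdot 5832\right)^{2} = 17496^{2} = 306110016$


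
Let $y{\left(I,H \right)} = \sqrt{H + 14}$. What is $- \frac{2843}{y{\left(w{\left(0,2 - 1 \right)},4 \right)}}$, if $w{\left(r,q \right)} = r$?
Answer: $- \frac{2843 \sqrt{2}}{6} \approx -670.1$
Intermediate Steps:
$y{\left(I,H \right)} = \sqrt{14 + H}$
$- \frac{2843}{y{\left(w{\left(0,2 - 1 \right)},4 \right)}} = - \frac{2843}{\sqrt{14 + 4}} = - \frac{2843}{\sqrt{18}} = - \frac{2843}{3 \sqrt{2}} = - 2843 \frac{\sqrt{2}}{6} = - \frac{2843 \sqrt{2}}{6}$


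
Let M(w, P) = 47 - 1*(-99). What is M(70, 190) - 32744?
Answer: -32598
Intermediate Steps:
M(w, P) = 146 (M(w, P) = 47 + 99 = 146)
M(70, 190) - 32744 = 146 - 32744 = -32598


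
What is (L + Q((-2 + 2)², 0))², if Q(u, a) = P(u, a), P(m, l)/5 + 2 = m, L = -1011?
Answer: 1042441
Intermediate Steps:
P(m, l) = -10 + 5*m
Q(u, a) = -10 + 5*u
(L + Q((-2 + 2)², 0))² = (-1011 + (-10 + 5*(-2 + 2)²))² = (-1011 + (-10 + 5*0²))² = (-1011 + (-10 + 5*0))² = (-1011 + (-10 + 0))² = (-1011 - 10)² = (-1021)² = 1042441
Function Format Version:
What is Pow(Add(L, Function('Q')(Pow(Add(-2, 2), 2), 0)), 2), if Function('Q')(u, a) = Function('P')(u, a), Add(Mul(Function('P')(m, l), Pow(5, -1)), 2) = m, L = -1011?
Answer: 1042441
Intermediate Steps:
Function('P')(m, l) = Add(-10, Mul(5, m))
Function('Q')(u, a) = Add(-10, Mul(5, u))
Pow(Add(L, Function('Q')(Pow(Add(-2, 2), 2), 0)), 2) = Pow(Add(-1011, Add(-10, Mul(5, Pow(Add(-2, 2), 2)))), 2) = Pow(Add(-1011, Add(-10, Mul(5, Pow(0, 2)))), 2) = Pow(Add(-1011, Add(-10, Mul(5, 0))), 2) = Pow(Add(-1011, Add(-10, 0)), 2) = Pow(Add(-1011, -10), 2) = Pow(-1021, 2) = 1042441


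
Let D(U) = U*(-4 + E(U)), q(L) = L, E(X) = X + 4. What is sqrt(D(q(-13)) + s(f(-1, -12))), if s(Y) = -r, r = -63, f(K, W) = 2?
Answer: 2*sqrt(58) ≈ 15.232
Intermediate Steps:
E(X) = 4 + X
s(Y) = 63 (s(Y) = -1*(-63) = 63)
D(U) = U**2 (D(U) = U*(-4 + (4 + U)) = U*U = U**2)
sqrt(D(q(-13)) + s(f(-1, -12))) = sqrt((-13)**2 + 63) = sqrt(169 + 63) = sqrt(232) = 2*sqrt(58)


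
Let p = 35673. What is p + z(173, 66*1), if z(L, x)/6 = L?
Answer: 36711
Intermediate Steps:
z(L, x) = 6*L
p + z(173, 66*1) = 35673 + 6*173 = 35673 + 1038 = 36711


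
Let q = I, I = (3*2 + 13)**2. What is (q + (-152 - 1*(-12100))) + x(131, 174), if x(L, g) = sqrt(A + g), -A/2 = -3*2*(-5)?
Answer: 12309 + sqrt(114) ≈ 12320.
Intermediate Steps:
A = -60 (A = -2*(-3*2)*(-5) = -(-12)*(-5) = -2*30 = -60)
I = 361 (I = (6 + 13)**2 = 19**2 = 361)
x(L, g) = sqrt(-60 + g)
q = 361
(q + (-152 - 1*(-12100))) + x(131, 174) = (361 + (-152 - 1*(-12100))) + sqrt(-60 + 174) = (361 + (-152 + 12100)) + sqrt(114) = (361 + 11948) + sqrt(114) = 12309 + sqrt(114)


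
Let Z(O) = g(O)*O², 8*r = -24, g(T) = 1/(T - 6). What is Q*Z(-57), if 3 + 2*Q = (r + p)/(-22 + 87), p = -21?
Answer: 79059/910 ≈ 86.878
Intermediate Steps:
g(T) = 1/(-6 + T)
r = -3 (r = (⅛)*(-24) = -3)
Z(O) = O²/(-6 + O)
Q = -219/130 (Q = -3/2 + ((-3 - 21)/(-22 + 87))/2 = -3/2 + (-24/65)/2 = -3/2 + (-24*1/65)/2 = -3/2 + (½)*(-24/65) = -3/2 - 12/65 = -219/130 ≈ -1.6846)
Q*Z(-57) = -219*(-57)²/(130*(-6 - 57)) = -711531/(130*(-63)) = -711531*(-1)/(130*63) = -219/130*(-361/7) = 79059/910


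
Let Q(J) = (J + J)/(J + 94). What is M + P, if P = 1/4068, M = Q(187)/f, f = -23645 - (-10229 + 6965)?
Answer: 4205629/23297684148 ≈ 0.00018052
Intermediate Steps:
Q(J) = 2*J/(94 + J) (Q(J) = (2*J)/(94 + J) = 2*J/(94 + J))
f = -20381 (f = -23645 - 1*(-3264) = -23645 + 3264 = -20381)
M = -374/5727061 (M = (2*187/(94 + 187))/(-20381) = (2*187/281)*(-1/20381) = (2*187*(1/281))*(-1/20381) = (374/281)*(-1/20381) = -374/5727061 ≈ -6.5304e-5)
P = 1/4068 ≈ 0.00024582
M + P = -374/5727061 + 1/4068 = 4205629/23297684148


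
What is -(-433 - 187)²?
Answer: -384400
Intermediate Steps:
-(-433 - 187)² = -1*(-620)² = -1*384400 = -384400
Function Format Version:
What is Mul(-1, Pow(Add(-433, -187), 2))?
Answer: -384400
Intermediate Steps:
Mul(-1, Pow(Add(-433, -187), 2)) = Mul(-1, Pow(-620, 2)) = Mul(-1, 384400) = -384400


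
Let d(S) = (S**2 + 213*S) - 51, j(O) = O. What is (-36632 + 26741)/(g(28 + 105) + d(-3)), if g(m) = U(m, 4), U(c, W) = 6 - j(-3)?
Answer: 471/32 ≈ 14.719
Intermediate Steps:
U(c, W) = 9 (U(c, W) = 6 - 1*(-3) = 6 + 3 = 9)
g(m) = 9
d(S) = -51 + S**2 + 213*S
(-36632 + 26741)/(g(28 + 105) + d(-3)) = (-36632 + 26741)/(9 + (-51 + (-3)**2 + 213*(-3))) = -9891/(9 + (-51 + 9 - 639)) = -9891/(9 - 681) = -9891/(-672) = -9891*(-1/672) = 471/32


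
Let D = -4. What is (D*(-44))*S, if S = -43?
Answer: -7568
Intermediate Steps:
(D*(-44))*S = -4*(-44)*(-43) = 176*(-43) = -7568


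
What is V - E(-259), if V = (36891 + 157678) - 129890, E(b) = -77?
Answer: 64756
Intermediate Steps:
V = 64679 (V = 194569 - 129890 = 64679)
V - E(-259) = 64679 - 1*(-77) = 64679 + 77 = 64756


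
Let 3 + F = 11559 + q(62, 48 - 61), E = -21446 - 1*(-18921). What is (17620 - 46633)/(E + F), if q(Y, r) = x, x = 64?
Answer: -29013/9095 ≈ -3.1900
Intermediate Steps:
q(Y, r) = 64
E = -2525 (E = -21446 + 18921 = -2525)
F = 11620 (F = -3 + (11559 + 64) = -3 + 11623 = 11620)
(17620 - 46633)/(E + F) = (17620 - 46633)/(-2525 + 11620) = -29013/9095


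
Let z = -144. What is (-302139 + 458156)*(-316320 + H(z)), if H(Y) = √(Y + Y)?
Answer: -49351297440 + 1872204*I*√2 ≈ -4.9351e+10 + 2.6477e+6*I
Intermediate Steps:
H(Y) = √2*√Y (H(Y) = √(2*Y) = √2*√Y)
(-302139 + 458156)*(-316320 + H(z)) = (-302139 + 458156)*(-316320 + √2*√(-144)) = 156017*(-316320 + √2*(12*I)) = 156017*(-316320 + 12*I*√2) = -49351297440 + 1872204*I*√2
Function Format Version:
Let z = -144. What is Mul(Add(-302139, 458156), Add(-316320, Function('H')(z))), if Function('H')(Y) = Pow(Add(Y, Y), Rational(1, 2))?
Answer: Add(-49351297440, Mul(1872204, I, Pow(2, Rational(1, 2)))) ≈ Add(-4.9351e+10, Mul(2.6477e+6, I))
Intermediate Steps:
Function('H')(Y) = Mul(Pow(2, Rational(1, 2)), Pow(Y, Rational(1, 2))) (Function('H')(Y) = Pow(Mul(2, Y), Rational(1, 2)) = Mul(Pow(2, Rational(1, 2)), Pow(Y, Rational(1, 2))))
Mul(Add(-302139, 458156), Add(-316320, Function('H')(z))) = Mul(Add(-302139, 458156), Add(-316320, Mul(Pow(2, Rational(1, 2)), Pow(-144, Rational(1, 2))))) = Mul(156017, Add(-316320, Mul(Pow(2, Rational(1, 2)), Mul(12, I)))) = Mul(156017, Add(-316320, Mul(12, I, Pow(2, Rational(1, 2))))) = Add(-49351297440, Mul(1872204, I, Pow(2, Rational(1, 2))))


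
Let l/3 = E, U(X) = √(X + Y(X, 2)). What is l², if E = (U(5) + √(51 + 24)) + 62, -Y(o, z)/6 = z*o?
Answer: 9*(62 + 5*√3 + I*√55)² ≈ 44441.0 + 9432.5*I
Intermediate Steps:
Y(o, z) = -6*o*z (Y(o, z) = -6*z*o = -6*o*z)
U(X) = √11*√(-X) (U(X) = √(X - 6*X*2) = √(X - 12*X) = √(-11*X) = √11*√(-X))
E = 62 + 5*√3 + I*√55 (E = (√11*√(-1*5) + √(51 + 24)) + 62 = (√11*√(-5) + √75) + 62 = (√11*(I*√5) + 5*√3) + 62 = (I*√55 + 5*√3) + 62 = (5*√3 + I*√55) + 62 = 62 + 5*√3 + I*√55 ≈ 70.66 + 7.4162*I)
l = 186 + 15*√3 + 3*I*√55 (l = 3*(62 + 5*√3 + I*√55) = 186 + 15*√3 + 3*I*√55 ≈ 211.98 + 22.249*I)
l² = (186 + 15*√3 + 3*I*√55)²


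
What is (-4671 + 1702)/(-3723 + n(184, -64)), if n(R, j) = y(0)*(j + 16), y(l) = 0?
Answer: 2969/3723 ≈ 0.79747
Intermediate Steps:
n(R, j) = 0 (n(R, j) = 0*(j + 16) = 0*(16 + j) = 0)
(-4671 + 1702)/(-3723 + n(184, -64)) = (-4671 + 1702)/(-3723 + 0) = -2969/(-3723) = -2969*(-1/3723) = 2969/3723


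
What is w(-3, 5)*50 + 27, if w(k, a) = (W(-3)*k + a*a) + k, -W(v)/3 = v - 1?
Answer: -673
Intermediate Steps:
W(v) = 3 - 3*v (W(v) = -3*(v - 1) = -3*(-1 + v) = 3 - 3*v)
w(k, a) = a² + 13*k (w(k, a) = ((3 - 3*(-3))*k + a*a) + k = ((3 + 9)*k + a²) + k = (12*k + a²) + k = (a² + 12*k) + k = a² + 13*k)
w(-3, 5)*50 + 27 = (5² + 13*(-3))*50 + 27 = (25 - 39)*50 + 27 = -14*50 + 27 = -700 + 27 = -673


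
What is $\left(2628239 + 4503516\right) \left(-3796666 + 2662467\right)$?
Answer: $-8088829389245$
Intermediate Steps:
$\left(2628239 + 4503516\right) \left(-3796666 + 2662467\right) = 7131755 \left(-1134199\right) = -8088829389245$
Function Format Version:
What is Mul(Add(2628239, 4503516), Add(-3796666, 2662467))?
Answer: -8088829389245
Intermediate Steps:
Mul(Add(2628239, 4503516), Add(-3796666, 2662467)) = Mul(7131755, -1134199) = -8088829389245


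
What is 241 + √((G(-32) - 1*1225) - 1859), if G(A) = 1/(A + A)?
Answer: 241 + I*√197377/8 ≈ 241.0 + 55.534*I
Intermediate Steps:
G(A) = 1/(2*A)
241 + √((G(-32) - 1*1225) - 1859) = 241 + √(((½)/(-32) - 1*1225) - 1859) = 241 + √(((½)*(-1/32) - 1225) - 1859) = 241 + √((-1/64 - 1225) - 1859) = 241 + √(-78401/64 - 1859) = 241 + √(-197377/64) = 241 + I*√197377/8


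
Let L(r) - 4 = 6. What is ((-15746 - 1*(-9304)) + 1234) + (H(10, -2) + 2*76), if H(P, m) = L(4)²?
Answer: -4956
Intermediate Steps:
L(r) = 10 (L(r) = 4 + 6 = 10)
H(P, m) = 100 (H(P, m) = 10² = 100)
((-15746 - 1*(-9304)) + 1234) + (H(10, -2) + 2*76) = ((-15746 - 1*(-9304)) + 1234) + (100 + 2*76) = ((-15746 + 9304) + 1234) + (100 + 152) = (-6442 + 1234) + 252 = -5208 + 252 = -4956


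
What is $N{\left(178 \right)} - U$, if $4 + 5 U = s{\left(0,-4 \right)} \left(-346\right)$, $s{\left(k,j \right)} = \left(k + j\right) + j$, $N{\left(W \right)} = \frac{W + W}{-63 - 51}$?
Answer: $- \frac{158438}{285} \approx -555.92$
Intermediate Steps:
$N{\left(W \right)} = - \frac{W}{57}$ ($N{\left(W \right)} = \frac{2 W}{-114} = 2 W \left(- \frac{1}{114}\right) = - \frac{W}{57}$)
$s{\left(k,j \right)} = k + 2 j$ ($s{\left(k,j \right)} = \left(j + k\right) + j = k + 2 j$)
$U = \frac{2764}{5}$ ($U = - \frac{4}{5} + \frac{\left(0 + 2 \left(-4\right)\right) \left(-346\right)}{5} = - \frac{4}{5} + \frac{\left(0 - 8\right) \left(-346\right)}{5} = - \frac{4}{5} + \frac{\left(-8\right) \left(-346\right)}{5} = - \frac{4}{5} + \frac{1}{5} \cdot 2768 = - \frac{4}{5} + \frac{2768}{5} = \frac{2764}{5} \approx 552.8$)
$N{\left(178 \right)} - U = \left(- \frac{1}{57}\right) 178 - \frac{2764}{5} = - \frac{178}{57} - \frac{2764}{5} = - \frac{158438}{285}$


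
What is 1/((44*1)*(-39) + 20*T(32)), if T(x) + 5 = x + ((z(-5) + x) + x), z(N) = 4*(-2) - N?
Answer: 1/44 ≈ 0.022727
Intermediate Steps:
z(N) = -8 - N
T(x) = -8 + 3*x (T(x) = -5 + (x + (((-8 - 1*(-5)) + x) + x)) = -5 + (x + (((-8 + 5) + x) + x)) = -5 + (x + ((-3 + x) + x)) = -5 + (x + (-3 + 2*x)) = -5 + (-3 + 3*x) = -8 + 3*x)
1/((44*1)*(-39) + 20*T(32)) = 1/((44*1)*(-39) + 20*(-8 + 3*32)) = 1/(44*(-39) + 20*(-8 + 96)) = 1/(-1716 + 20*88) = 1/(-1716 + 1760) = 1/44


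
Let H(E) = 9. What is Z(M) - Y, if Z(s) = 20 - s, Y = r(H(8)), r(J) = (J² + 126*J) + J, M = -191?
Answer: -1013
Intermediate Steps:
r(J) = J² + 127*J
Y = 1224 (Y = 9*(127 + 9) = 9*136 = 1224)
Z(M) - Y = (20 - 1*(-191)) - 1*1224 = (20 + 191) - 1224 = 211 - 1224 = -1013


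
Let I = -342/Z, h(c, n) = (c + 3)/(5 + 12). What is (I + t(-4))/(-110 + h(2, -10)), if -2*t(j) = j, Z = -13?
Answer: -6256/24245 ≈ -0.25803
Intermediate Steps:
t(j) = -j/2
h(c, n) = 3/17 + c/17 (h(c, n) = (3 + c)/17 = (3 + c)*(1/17) = 3/17 + c/17)
I = 342/13 (I = -342/(-13) = -342*(-1/13) = 342/13 ≈ 26.308)
(I + t(-4))/(-110 + h(2, -10)) = (342/13 - ½*(-4))/(-110 + (3/17 + (1/17)*2)) = (342/13 + 2)/(-110 + (3/17 + 2/17)) = 368/(13*(-110 + 5/17)) = 368/(13*(-1865/17)) = (368/13)*(-17/1865) = -6256/24245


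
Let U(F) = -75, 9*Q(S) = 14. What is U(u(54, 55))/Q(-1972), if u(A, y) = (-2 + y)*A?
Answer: -675/14 ≈ -48.214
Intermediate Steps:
u(A, y) = A*(-2 + y)
Q(S) = 14/9 (Q(S) = (1/9)*14 = 14/9)
U(u(54, 55))/Q(-1972) = -75/14/9 = -75*9/14 = -675/14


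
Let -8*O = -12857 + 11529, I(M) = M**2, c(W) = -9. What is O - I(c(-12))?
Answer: 85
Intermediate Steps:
O = 166 (O = -(-12857 + 11529)/8 = -1/8*(-1328) = 166)
O - I(c(-12)) = 166 - 1*(-9)**2 = 166 - 1*81 = 166 - 81 = 85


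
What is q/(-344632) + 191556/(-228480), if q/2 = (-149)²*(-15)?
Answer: 52793019/48248480 ≈ 1.0942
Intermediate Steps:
q = -666030 (q = 2*((-149)²*(-15)) = 2*(22201*(-15)) = 2*(-333015) = -666030)
q/(-344632) + 191556/(-228480) = -666030/(-344632) + 191556/(-228480) = -666030*(-1/344632) + 191556*(-1/228480) = 333015/172316 - 939/1120 = 52793019/48248480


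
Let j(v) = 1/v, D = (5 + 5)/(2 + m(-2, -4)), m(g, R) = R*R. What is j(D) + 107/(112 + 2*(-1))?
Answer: 61/22 ≈ 2.7727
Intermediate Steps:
m(g, R) = R²
D = 5/9 (D = (5 + 5)/(2 + (-4)²) = 10/(2 + 16) = 10/18 = 10*(1/18) = 5/9 ≈ 0.55556)
j(v) = 1/v
j(D) + 107/(112 + 2*(-1)) = 1/(5/9) + 107/(112 + 2*(-1)) = 9/5 + 107/(112 - 2) = 9/5 + 107/110 = 61/22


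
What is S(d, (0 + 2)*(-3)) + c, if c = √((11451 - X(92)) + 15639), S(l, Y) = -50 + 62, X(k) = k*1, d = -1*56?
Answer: 12 + √26998 ≈ 176.31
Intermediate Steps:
d = -56
X(k) = k
S(l, Y) = 12
c = √26998 (c = √((11451 - 1*92) + 15639) = √((11451 - 92) + 15639) = √(11359 + 15639) = √26998 ≈ 164.31)
S(d, (0 + 2)*(-3)) + c = 12 + √26998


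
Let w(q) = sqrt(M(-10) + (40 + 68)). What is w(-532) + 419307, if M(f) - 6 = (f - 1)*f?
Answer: 419307 + 4*sqrt(14) ≈ 4.1932e+5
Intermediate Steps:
M(f) = 6 + f*(-1 + f) (M(f) = 6 + (f - 1)*f = 6 + (-1 + f)*f = 6 + f*(-1 + f))
w(q) = 4*sqrt(14) (w(q) = sqrt((6 + (-10)**2 - 1*(-10)) + (40 + 68)) = sqrt((6 + 100 + 10) + 108) = sqrt(116 + 108) = sqrt(224) = 4*sqrt(14))
w(-532) + 419307 = 4*sqrt(14) + 419307 = 419307 + 4*sqrt(14)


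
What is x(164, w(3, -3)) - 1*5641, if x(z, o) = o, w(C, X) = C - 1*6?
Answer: -5644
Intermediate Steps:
w(C, X) = -6 + C (w(C, X) = C - 6 = -6 + C)
x(164, w(3, -3)) - 1*5641 = (-6 + 3) - 1*5641 = -3 - 5641 = -5644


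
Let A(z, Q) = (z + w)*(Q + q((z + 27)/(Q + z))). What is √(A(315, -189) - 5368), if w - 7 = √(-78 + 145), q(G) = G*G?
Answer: 2*√(-782208 - 2225*√67)/7 ≈ 255.62*I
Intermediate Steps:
q(G) = G²
w = 7 + √67 (w = 7 + √(-78 + 145) = 7 + √67 ≈ 15.185)
A(z, Q) = (Q + (27 + z)²/(Q + z)²)*(7 + z + √67) (A(z, Q) = (z + (7 + √67))*(Q + ((z + 27)/(Q + z))²) = (7 + z + √67)*(Q + ((27 + z)/(Q + z))²) = (7 + z + √67)*(Q + (27 + z)²/(Q + z)²) = (Q + (27 + z)²/(Q + z)²)*(7 + z + √67))
√(A(315, -189) - 5368) = √((315*(27 + 315)² + (27 + 315)²*(7 + √67) - 189*(-189 + 315)²*(7 + 315 + √67))/(-189 + 315)² - 5368) = √((315*342² + 342²*(7 + √67) - 189*126²*(322 + √67))/126² - 5368) = √((315*116964 + 116964*(7 + √67) - 189*15876*(322 + √67))/15876 - 5368) = √((36843660 + (818748 + 116964*√67) + (-966181608 - 3000564*√67))/15876 - 5368) = √((-928519200 - 2883600*√67)/15876 - 5368) = √((-409400/7 - 8900*√67/49) - 5368) = √(-446976/7 - 8900*√67/49)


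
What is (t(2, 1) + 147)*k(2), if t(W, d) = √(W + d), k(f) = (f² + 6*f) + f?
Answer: 2646 + 18*√3 ≈ 2677.2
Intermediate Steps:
k(f) = f² + 7*f
(t(2, 1) + 147)*k(2) = (√(2 + 1) + 147)*(2*(7 + 2)) = (√3 + 147)*(2*9) = (147 + √3)*18 = 2646 + 18*√3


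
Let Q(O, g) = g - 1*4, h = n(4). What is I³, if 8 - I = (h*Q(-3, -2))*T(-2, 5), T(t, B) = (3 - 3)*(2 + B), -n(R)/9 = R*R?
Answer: 512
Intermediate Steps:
n(R) = -9*R² (n(R) = -9*R*R = -9*R²)
h = -144 (h = -9*4² = -9*16 = -144)
Q(O, g) = -4 + g (Q(O, g) = g - 4 = -4 + g)
T(t, B) = 0 (T(t, B) = 0*(2 + B) = 0)
I = 8 (I = 8 - (-144*(-4 - 2))*0 = 8 - (-144*(-6))*0 = 8 - 864*0 = 8 - 1*0 = 8 + 0 = 8)
I³ = 8³ = 512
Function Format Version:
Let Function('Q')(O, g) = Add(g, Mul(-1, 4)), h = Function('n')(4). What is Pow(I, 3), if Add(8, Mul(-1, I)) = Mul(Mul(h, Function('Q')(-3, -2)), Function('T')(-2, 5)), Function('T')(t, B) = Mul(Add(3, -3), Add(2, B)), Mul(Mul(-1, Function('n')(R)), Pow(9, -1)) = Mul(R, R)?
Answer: 512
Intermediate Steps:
Function('n')(R) = Mul(-9, Pow(R, 2)) (Function('n')(R) = Mul(-9, Mul(R, R)) = Mul(-9, Pow(R, 2)))
h = -144 (h = Mul(-9, Pow(4, 2)) = Mul(-9, 16) = -144)
Function('Q')(O, g) = Add(-4, g) (Function('Q')(O, g) = Add(g, -4) = Add(-4, g))
Function('T')(t, B) = 0 (Function('T')(t, B) = Mul(0, Add(2, B)) = 0)
I = 8 (I = Add(8, Mul(-1, Mul(Mul(-144, Add(-4, -2)), 0))) = Add(8, Mul(-1, Mul(Mul(-144, -6), 0))) = Add(8, Mul(-1, Mul(864, 0))) = Add(8, Mul(-1, 0)) = Add(8, 0) = 8)
Pow(I, 3) = Pow(8, 3) = 512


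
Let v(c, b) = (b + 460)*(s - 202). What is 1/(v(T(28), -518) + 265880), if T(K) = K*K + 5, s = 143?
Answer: 1/269302 ≈ 3.7133e-6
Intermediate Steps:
T(K) = 5 + K² (T(K) = K² + 5 = 5 + K²)
v(c, b) = -27140 - 59*b (v(c, b) = (b + 460)*(143 - 202) = (460 + b)*(-59) = -27140 - 59*b)
1/(v(T(28), -518) + 265880) = 1/((-27140 - 59*(-518)) + 265880) = 1/((-27140 + 30562) + 265880) = 1/(3422 + 265880) = 1/269302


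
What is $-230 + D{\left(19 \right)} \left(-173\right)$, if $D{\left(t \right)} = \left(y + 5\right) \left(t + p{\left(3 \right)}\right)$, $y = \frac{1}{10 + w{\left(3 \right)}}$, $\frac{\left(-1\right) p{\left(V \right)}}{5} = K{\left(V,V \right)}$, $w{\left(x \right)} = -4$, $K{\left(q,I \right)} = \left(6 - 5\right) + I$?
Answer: $\frac{3983}{6} \approx 663.83$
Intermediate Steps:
$K{\left(q,I \right)} = 1 + I$
$p{\left(V \right)} = -5 - 5 V$ ($p{\left(V \right)} = - 5 \left(1 + V\right) = -5 - 5 V$)
$y = \frac{1}{6}$ ($y = \frac{1}{10 - 4} = \frac{1}{6} \approx 0.16667$)
$D{\left(t \right)} = - \frac{310}{3} + \frac{31 t}{6}$ ($D{\left(t \right)} = \left(\frac{1}{6} + 5\right) \left(t - 20\right) = \frac{31 \left(t - 20\right)}{6} = \frac{31 \left(-20 + t\right)}{6} = - \frac{310}{3} + \frac{31 t}{6}$)
$-230 + D{\left(19 \right)} \left(-173\right) = -230 + \left(- \frac{310}{3} + \frac{31}{6} \cdot 19\right) \left(-173\right) = -230 + \left(- \frac{310}{3} + \frac{589}{6}\right) \left(-173\right) = -230 - - \frac{5363}{6} = -230 + \frac{5363}{6} = \frac{3983}{6}$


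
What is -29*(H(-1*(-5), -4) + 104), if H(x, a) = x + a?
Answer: -3045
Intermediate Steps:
H(x, a) = a + x
-29*(H(-1*(-5), -4) + 104) = -29*((-4 - 1*(-5)) + 104) = -29*((-4 + 5) + 104) = -29*(1 + 104) = -29*105 = -3045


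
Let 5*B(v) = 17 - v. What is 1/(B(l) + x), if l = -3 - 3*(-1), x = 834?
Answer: 5/4187 ≈ 0.0011942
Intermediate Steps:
l = 0 (l = -3 + 3 = 0)
B(v) = 17/5 - v/5 (B(v) = (17 - v)/5 = 17/5 - v/5)
1/(B(l) + x) = 1/((17/5 - ⅕*0) + 834) = 1/((17/5 + 0) + 834) = 1/(17/5 + 834) = 1/(4187/5) = 5/4187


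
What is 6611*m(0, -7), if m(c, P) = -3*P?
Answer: 138831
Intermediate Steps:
6611*m(0, -7) = 6611*(-3*(-7)) = 6611*21 = 138831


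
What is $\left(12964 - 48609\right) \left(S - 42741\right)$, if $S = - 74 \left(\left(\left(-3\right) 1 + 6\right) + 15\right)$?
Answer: $1570982085$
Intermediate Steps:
$S = -1332$ ($S = - 74 \left(\left(-3 + 6\right) + 15\right) = - 74 \left(3 + 15\right) = \left(-74\right) 18 = -1332$)
$\left(12964 - 48609\right) \left(S - 42741\right) = \left(12964 - 48609\right) \left(-1332 - 42741\right) = \left(-35645\right) \left(-44073\right) = 1570982085$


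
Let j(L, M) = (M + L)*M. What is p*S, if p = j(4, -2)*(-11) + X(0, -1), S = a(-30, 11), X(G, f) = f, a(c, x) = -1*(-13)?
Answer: 559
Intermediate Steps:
j(L, M) = M*(L + M) (j(L, M) = (L + M)*M = M*(L + M))
a(c, x) = 13
S = 13
p = 43 (p = -2*(4 - 2)*(-11) - 1 = -2*2*(-11) - 1 = -4*(-11) - 1 = 44 - 1 = 43)
p*S = 43*13 = 559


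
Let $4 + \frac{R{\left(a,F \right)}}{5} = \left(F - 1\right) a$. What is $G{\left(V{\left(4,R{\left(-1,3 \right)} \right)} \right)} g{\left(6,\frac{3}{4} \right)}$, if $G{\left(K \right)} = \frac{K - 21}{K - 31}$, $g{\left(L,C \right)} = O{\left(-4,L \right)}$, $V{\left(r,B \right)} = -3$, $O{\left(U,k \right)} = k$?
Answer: $\frac{72}{17} \approx 4.2353$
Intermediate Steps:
$R{\left(a,F \right)} = -20 + 5 a \left(-1 + F\right)$ ($R{\left(a,F \right)} = -20 + 5 \left(F - 1\right) a = -20 + 5 \left(-1 + F\right) a = -20 + 5 a \left(-1 + F\right)$)
$g{\left(L,C \right)} = L$
$G{\left(K \right)} = \frac{-21 + K}{-31 + K}$
$G{\left(V{\left(4,R{\left(-1,3 \right)} \right)} \right)} g{\left(6,\frac{3}{4} \right)} = \frac{-21 - 3}{-31 - 3} \cdot 6 = \frac{1}{-34} \left(-24\right) 6 = \left(- \frac{1}{34}\right) \left(-24\right) 6 = \frac{12}{17} \cdot 6 = \frac{72}{17}$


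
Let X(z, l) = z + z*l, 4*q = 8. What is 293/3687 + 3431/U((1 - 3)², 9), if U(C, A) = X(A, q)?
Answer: 4219336/33183 ≈ 127.15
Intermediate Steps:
q = 2 (q = (¼)*8 = 2)
X(z, l) = z + l*z
U(C, A) = 3*A (U(C, A) = A*(1 + 2) = A*3 = 3*A)
293/3687 + 3431/U((1 - 3)², 9) = 293/3687 + 3431/((3*9)) = 293*(1/3687) + 3431/27 = 293/3687 + 3431*(1/27) = 293/3687 + 3431/27 = 4219336/33183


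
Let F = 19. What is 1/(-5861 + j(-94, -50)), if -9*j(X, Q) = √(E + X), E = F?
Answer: -158247/927485692 + 15*I*√3/927485692 ≈ -0.00017062 + 2.8012e-8*I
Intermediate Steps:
E = 19
j(X, Q) = -√(19 + X)/9
1/(-5861 + j(-94, -50)) = 1/(-5861 - √(19 - 94)/9) = 1/(-5861 - 5*I*√3/9)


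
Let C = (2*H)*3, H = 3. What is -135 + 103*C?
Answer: 1719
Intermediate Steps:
C = 18 (C = (2*3)*3 = 6*3 = 18)
-135 + 103*C = -135 + 103*18 = -135 + 1854 = 1719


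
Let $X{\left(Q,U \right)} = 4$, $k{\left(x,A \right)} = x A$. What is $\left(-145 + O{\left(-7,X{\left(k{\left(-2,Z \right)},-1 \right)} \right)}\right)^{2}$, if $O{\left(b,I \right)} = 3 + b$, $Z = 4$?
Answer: $22201$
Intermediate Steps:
$k{\left(x,A \right)} = A x$
$\left(-145 + O{\left(-7,X{\left(k{\left(-2,Z \right)},-1 \right)} \right)}\right)^{2} = \left(-145 + \left(3 - 7\right)\right)^{2} = \left(-145 - 4\right)^{2} = \left(-149\right)^{2} = 22201$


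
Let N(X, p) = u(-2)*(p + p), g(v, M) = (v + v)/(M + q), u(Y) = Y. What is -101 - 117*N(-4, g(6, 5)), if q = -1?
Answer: 1303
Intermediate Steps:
g(v, M) = 2*v/(-1 + M) (g(v, M) = (v + v)/(M - 1) = (2*v)/(-1 + M) = 2*v/(-1 + M))
N(X, p) = -4*p (N(X, p) = -2*(p + p) = -4*p)
-101 - 117*N(-4, g(6, 5)) = -101 - (-468)*2*6/(-1 + 5) = -101 - (-468)*2*6/4 = -101 - (-468)*2*6*(1/4) = -101 - (-468)*3 = -101 - 117*(-12) = -101 + 1404 = 1303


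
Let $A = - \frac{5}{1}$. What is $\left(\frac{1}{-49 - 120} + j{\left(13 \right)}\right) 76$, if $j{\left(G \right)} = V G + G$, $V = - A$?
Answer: $\frac{1001756}{169} \approx 5927.5$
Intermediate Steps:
$A = -5$ ($A = \left(-5\right) 1 = -5$)
$V = 5$ ($V = \left(-1\right) \left(-5\right) = 5$)
$j{\left(G \right)} = 6 G$ ($j{\left(G \right)} = 5 G + G = 6 G$)
$\left(\frac{1}{-49 - 120} + j{\left(13 \right)}\right) 76 = \left(\frac{1}{-49 - 120} + 6 \cdot 13\right) 76 = \left(\frac{1}{-169} + 78\right) 76 = \left(- \frac{1}{169} + 78\right) 76 = \frac{13181}{169} \cdot 76 = \frac{1001756}{169}$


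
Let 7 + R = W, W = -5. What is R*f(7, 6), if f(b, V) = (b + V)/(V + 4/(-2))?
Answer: -39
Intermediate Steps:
f(b, V) = (V + b)/(-2 + V) (f(b, V) = (V + b)/(V + 4*(-1/2)) = (V + b)/(V - 2) = (V + b)/(-2 + V))
R = -12 (R = -7 - 5 = -12)
R*f(7, 6) = -12*(6 + 7)/(-2 + 6) = -12*13/4 = -39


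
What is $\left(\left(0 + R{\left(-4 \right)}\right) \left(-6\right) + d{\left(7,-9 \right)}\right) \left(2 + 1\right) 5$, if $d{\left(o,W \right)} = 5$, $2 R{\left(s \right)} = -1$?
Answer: $120$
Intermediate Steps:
$R{\left(s \right)} = - \frac{1}{2}$ ($R{\left(s \right)} = \frac{1}{2} \left(-1\right) = - \frac{1}{2}$)
$\left(\left(0 + R{\left(-4 \right)}\right) \left(-6\right) + d{\left(7,-9 \right)}\right) \left(2 + 1\right) 5 = \left(\left(0 - \frac{1}{2}\right) \left(-6\right) + 5\right) \left(2 + 1\right) 5 = \left(\left(- \frac{1}{2}\right) \left(-6\right) + 5\right) 3 \cdot 5 = \left(3 + 5\right) 15 = 8 \cdot 15 = 120$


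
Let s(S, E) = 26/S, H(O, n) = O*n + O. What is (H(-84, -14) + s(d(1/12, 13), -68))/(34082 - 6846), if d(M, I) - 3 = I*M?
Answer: 13455/333641 ≈ 0.040328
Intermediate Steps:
H(O, n) = O + O*n
d(M, I) = 3 + I*M
(H(-84, -14) + s(d(1/12, 13), -68))/(34082 - 6846) = (-84*(1 - 14) + 26/(3 + 13/12))/(34082 - 6846) = (-84*(-13) + 26/(3 + 13*(1/12)))/27236 = (1092 + 26/(3 + 13/12))*(1/27236) = (1092 + 26/(49/12))*(1/27236) = (1092 + 26*(12/49))*(1/27236) = (1092 + 312/49)*(1/27236) = (53820/49)*(1/27236) = 13455/333641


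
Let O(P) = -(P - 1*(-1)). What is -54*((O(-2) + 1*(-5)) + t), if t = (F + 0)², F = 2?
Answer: 0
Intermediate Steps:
O(P) = -1 - P (O(P) = -(P + 1) = -(1 + P) = -1 - P)
t = 4 (t = (2 + 0)² = 2² = 4)
-54*((O(-2) + 1*(-5)) + t) = -54*(((-1 - 1*(-2)) + 1*(-5)) + 4) = -54*(((-1 + 2) - 5) + 4) = -54*((1 - 5) + 4) = -54*(-4 + 4) = -54*0 = 0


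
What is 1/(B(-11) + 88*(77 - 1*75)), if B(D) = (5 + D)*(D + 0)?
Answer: 1/242 ≈ 0.0041322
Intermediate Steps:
B(D) = D*(5 + D) (B(D) = (5 + D)*D = D*(5 + D))
1/(B(-11) + 88*(77 - 1*75)) = 1/(-11*(5 - 11) + 88*(77 - 1*75)) = 1/(-11*(-6) + 88*(77 - 75)) = 1/(66 + 88*2) = 1/(66 + 176) = 1/242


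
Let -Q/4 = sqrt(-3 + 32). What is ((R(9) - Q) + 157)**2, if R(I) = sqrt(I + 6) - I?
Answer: (148 + sqrt(15) + 4*sqrt(29))**2 ≈ 30072.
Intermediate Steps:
Q = -4*sqrt(29) (Q = -4*sqrt(-3 + 32) = -4*sqrt(29) ≈ -21.541)
R(I) = sqrt(6 + I) - I
((R(9) - Q) + 157)**2 = (((sqrt(6 + 9) - 1*9) - (-4)*sqrt(29)) + 157)**2 = (((sqrt(15) - 9) + 4*sqrt(29)) + 157)**2 = (((-9 + sqrt(15)) + 4*sqrt(29)) + 157)**2 = ((-9 + sqrt(15) + 4*sqrt(29)) + 157)**2 = (148 + sqrt(15) + 4*sqrt(29))**2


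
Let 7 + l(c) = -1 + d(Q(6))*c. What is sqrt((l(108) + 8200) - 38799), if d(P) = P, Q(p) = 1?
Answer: I*sqrt(30499) ≈ 174.64*I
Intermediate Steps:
l(c) = -8 + c (l(c) = -7 + (-1 + 1*c) = -7 + (-1 + c) = -8 + c)
sqrt((l(108) + 8200) - 38799) = sqrt(((-8 + 108) + 8200) - 38799) = sqrt((100 + 8200) - 38799) = sqrt(8300 - 38799) = sqrt(-30499) = I*sqrt(30499)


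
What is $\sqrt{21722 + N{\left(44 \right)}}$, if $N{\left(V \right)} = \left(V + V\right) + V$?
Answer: $7 \sqrt{446} \approx 147.83$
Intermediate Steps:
$N{\left(V \right)} = 3 V$ ($N{\left(V \right)} = 2 V + V = 3 V$)
$\sqrt{21722 + N{\left(44 \right)}} = \sqrt{21722 + 3 \cdot 44} = \sqrt{21722 + 132} = \sqrt{21854} = 7 \sqrt{446}$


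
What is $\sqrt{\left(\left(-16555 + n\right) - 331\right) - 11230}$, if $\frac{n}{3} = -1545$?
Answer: $3 i \sqrt{3639} \approx 180.97 i$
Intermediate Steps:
$n = -4635$ ($n = 3 \left(-1545\right) = -4635$)
$\sqrt{\left(\left(-16555 + n\right) - 331\right) - 11230} = \sqrt{\left(\left(-16555 - 4635\right) - 331\right) - 11230} = \sqrt{\left(-21190 - 331\right) - 11230} = \sqrt{-21521 - 11230} = \sqrt{-32751} = 3 i \sqrt{3639}$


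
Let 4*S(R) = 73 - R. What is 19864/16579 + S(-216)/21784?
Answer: 1735660835/1444627744 ≈ 1.2015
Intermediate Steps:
S(R) = 73/4 - R/4 (S(R) = (73 - R)/4 = 73/4 - R/4)
19864/16579 + S(-216)/21784 = 19864/16579 + (73/4 - ¼*(-216))/21784 = 19864*(1/16579) + (73/4 + 54)*(1/21784) = 19864/16579 + (289/4)*(1/21784) = 19864/16579 + 289/87136 = 1735660835/1444627744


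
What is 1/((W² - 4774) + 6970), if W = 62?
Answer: 1/6040 ≈ 0.00016556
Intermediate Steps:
1/((W² - 4774) + 6970) = 1/((62² - 4774) + 6970) = 1/((3844 - 4774) + 6970) = 1/(-930 + 6970) = 1/6040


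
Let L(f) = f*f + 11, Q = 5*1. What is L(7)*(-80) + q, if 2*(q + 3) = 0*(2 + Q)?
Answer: -4803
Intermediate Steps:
Q = 5
q = -3 (q = -3 + (0*(2 + 5))/2 = -3 + (0*7)/2 = -3 + (1/2)*0 = -3 + 0 = -3)
L(f) = 11 + f**2 (L(f) = f**2 + 11 = 11 + f**2)
L(7)*(-80) + q = (11 + 7**2)*(-80) - 3 = (11 + 49)*(-80) - 3 = 60*(-80) - 3 = -4800 - 3 = -4803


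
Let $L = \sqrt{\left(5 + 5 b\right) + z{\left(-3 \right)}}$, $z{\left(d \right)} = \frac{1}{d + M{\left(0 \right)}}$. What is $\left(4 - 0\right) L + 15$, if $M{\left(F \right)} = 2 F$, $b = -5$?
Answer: $15 + \frac{4 i \sqrt{183}}{3} \approx 15.0 + 18.037 i$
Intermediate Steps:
$z{\left(d \right)} = \frac{1}{d}$ ($z{\left(d \right)} = \frac{1}{d + 2 \cdot 0} = \frac{1}{d + 0} = \frac{1}{d}$)
$L = \frac{i \sqrt{183}}{3}$ ($L = \sqrt{\left(5 + 5 \left(-5\right)\right) + \frac{1}{-3}} = \sqrt{\left(5 - 25\right) - \frac{1}{3}} = \sqrt{-20 - \frac{1}{3}} = \sqrt{- \frac{61}{3}} = \frac{i \sqrt{183}}{3} \approx 4.5092 i$)
$\left(4 - 0\right) L + 15 = \left(4 - 0\right) \frac{i \sqrt{183}}{3} + 15 = \left(4 + 0\right) \frac{i \sqrt{183}}{3} + 15 = 4 \frac{i \sqrt{183}}{3} + 15 = \frac{4 i \sqrt{183}}{3} + 15 = 15 + \frac{4 i \sqrt{183}}{3}$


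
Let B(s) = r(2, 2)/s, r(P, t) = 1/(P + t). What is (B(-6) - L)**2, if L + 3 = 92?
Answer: 4566769/576 ≈ 7928.4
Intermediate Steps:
L = 89 (L = -3 + 92 = 89)
B(s) = 1/(4*s) (B(s) = 1/((2 + 2)*s) = 1/(4*s))
(B(-6) - L)**2 = ((1/4)/(-6) - 1*89)**2 = ((1/4)*(-1/6) - 89)**2 = (-1/24 - 89)**2 = (-2137/24)**2 = 4566769/576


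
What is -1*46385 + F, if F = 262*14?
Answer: -42717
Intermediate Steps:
F = 3668
-1*46385 + F = -1*46385 + 3668 = -46385 + 3668 = -42717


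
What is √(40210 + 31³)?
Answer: √70001 ≈ 264.58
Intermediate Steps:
√(40210 + 31³) = √(40210 + 29791) = √70001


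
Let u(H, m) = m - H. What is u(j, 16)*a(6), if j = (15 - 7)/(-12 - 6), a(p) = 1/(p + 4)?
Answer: 74/45 ≈ 1.6444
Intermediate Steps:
a(p) = 1/(4 + p)
j = -4/9 (j = 8/(-18) = 8*(-1/18) = -4/9 ≈ -0.44444)
u(j, 16)*a(6) = (16 - 1*(-4/9))/(4 + 6) = (16 + 4/9)/10 = (148/9)*(⅒) = 74/45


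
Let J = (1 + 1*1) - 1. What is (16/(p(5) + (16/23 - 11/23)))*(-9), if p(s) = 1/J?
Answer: -828/7 ≈ -118.29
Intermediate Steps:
J = 1 (J = (1 + 1) - 1 = 2 - 1 = 1)
p(s) = 1 (p(s) = 1/1 = 1)
(16/(p(5) + (16/23 - 11/23)))*(-9) = (16/(1 + (16/23 - 11/23)))*(-9) = (16/(1 + 5/23))*(-9) = (16/(28/23))*(-9) = (16*(23/28))*(-9) = (92/7)*(-9) = -828/7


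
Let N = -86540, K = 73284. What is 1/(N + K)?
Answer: -1/13256 ≈ -7.5438e-5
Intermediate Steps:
1/(N + K) = 1/(-86540 + 73284) = 1/(-13256) = -1/13256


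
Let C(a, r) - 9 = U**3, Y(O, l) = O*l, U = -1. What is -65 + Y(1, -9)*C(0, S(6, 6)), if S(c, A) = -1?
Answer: -137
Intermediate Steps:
C(a, r) = 8 (C(a, r) = 9 + (-1)**3 = 9 - 1 = 8)
-65 + Y(1, -9)*C(0, S(6, 6)) = -65 + (1*(-9))*8 = -65 - 9*8 = -65 - 72 = -137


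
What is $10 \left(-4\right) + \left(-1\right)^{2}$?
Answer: $-39$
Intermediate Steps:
$10 \left(-4\right) + \left(-1\right)^{2} = -40 + 1 = -39$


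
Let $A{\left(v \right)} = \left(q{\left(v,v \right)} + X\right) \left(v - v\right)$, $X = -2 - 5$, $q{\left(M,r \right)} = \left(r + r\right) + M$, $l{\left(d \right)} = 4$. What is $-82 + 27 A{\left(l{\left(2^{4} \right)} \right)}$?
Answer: $-82$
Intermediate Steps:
$q{\left(M,r \right)} = M + 2 r$ ($q{\left(M,r \right)} = 2 r + M = M + 2 r$)
$X = -7$
$A{\left(v \right)} = 0$ ($A{\left(v \right)} = \left(\left(v + 2 v\right) - 7\right) \left(v - v\right) = \left(3 v - 7\right) 0 = \left(-7 + 3 v\right) 0 = 0$)
$-82 + 27 A{\left(l{\left(2^{4} \right)} \right)} = -82 + 27 \cdot 0 = -82 + 0 = -82$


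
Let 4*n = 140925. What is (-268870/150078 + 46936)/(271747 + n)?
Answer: 741451804/4849545453 ≈ 0.15289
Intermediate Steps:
n = 140925/4 (n = (¼)*140925 = 140925/4 ≈ 35231.)
(-268870/150078 + 46936)/(271747 + n) = (-268870/150078 + 46936)/(271747 + 140925/4) = (-268870*1/150078 + 46936)/(1227913/4) = (-134435/75039 + 46936)*(4/1227913) = (3521896069/75039)*(4/1227913) = 741451804/4849545453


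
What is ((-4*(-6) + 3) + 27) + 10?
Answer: 64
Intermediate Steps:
((-4*(-6) + 3) + 27) + 10 = ((24 + 3) + 27) + 10 = (27 + 27) + 10 = 54 + 10 = 64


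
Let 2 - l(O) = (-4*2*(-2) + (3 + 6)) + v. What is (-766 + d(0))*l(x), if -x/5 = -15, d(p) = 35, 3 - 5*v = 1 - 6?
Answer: 89913/5 ≈ 17983.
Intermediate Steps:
v = 8/5 (v = ⅗ - (1 - 6)/5 = ⅗ - ⅕*(-5) = ⅗ + 1 = 8/5 ≈ 1.6000)
x = 75 (x = -5*(-15) = 75)
l(O) = -123/5 (l(O) = 2 - ((-4*2*(-2) + (3 + 6)) + 8/5) = 2 - ((-8*(-2) + 9) + 8/5) = 2 - ((16 + 9) + 8/5) = 2 - (25 + 8/5) = 2 - 1*133/5 = 2 - 133/5 = -123/5)
(-766 + d(0))*l(x) = (-766 + 35)*(-123/5) = -731*(-123/5) = 89913/5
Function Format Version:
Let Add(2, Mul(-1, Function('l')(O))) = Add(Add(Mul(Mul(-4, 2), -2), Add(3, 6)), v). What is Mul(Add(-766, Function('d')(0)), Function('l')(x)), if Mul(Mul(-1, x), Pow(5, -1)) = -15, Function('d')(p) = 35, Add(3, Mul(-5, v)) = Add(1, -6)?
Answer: Rational(89913, 5) ≈ 17983.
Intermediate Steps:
v = Rational(8, 5) (v = Add(Rational(3, 5), Mul(Rational(-1, 5), Add(1, -6))) = Add(Rational(3, 5), Mul(Rational(-1, 5), -5)) = Add(Rational(3, 5), 1) = Rational(8, 5) ≈ 1.6000)
x = 75 (x = Mul(-5, -15) = 75)
Function('l')(O) = Rational(-123, 5) (Function('l')(O) = Add(2, Mul(-1, Add(Add(Mul(Mul(-4, 2), -2), Add(3, 6)), Rational(8, 5)))) = Add(2, Mul(-1, Add(Add(Mul(-8, -2), 9), Rational(8, 5)))) = Add(2, Mul(-1, Add(Add(16, 9), Rational(8, 5)))) = Add(2, Mul(-1, Add(25, Rational(8, 5)))) = Add(2, Mul(-1, Rational(133, 5))) = Add(2, Rational(-133, 5)) = Rational(-123, 5))
Mul(Add(-766, Function('d')(0)), Function('l')(x)) = Mul(Add(-766, 35), Rational(-123, 5)) = Mul(-731, Rational(-123, 5)) = Rational(89913, 5)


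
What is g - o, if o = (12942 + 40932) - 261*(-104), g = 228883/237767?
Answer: -19263177923/237767 ≈ -81017.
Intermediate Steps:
g = 228883/237767 (g = 228883*(1/237767) = 228883/237767 ≈ 0.96264)
o = 81018 (o = 53874 + 27144 = 81018)
g - o = 228883/237767 - 1*81018 = 228883/237767 - 81018 = -19263177923/237767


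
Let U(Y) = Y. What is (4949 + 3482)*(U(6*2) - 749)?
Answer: -6213647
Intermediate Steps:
(4949 + 3482)*(U(6*2) - 749) = (4949 + 3482)*(6*2 - 749) = 8431*(12 - 749) = 8431*(-737) = -6213647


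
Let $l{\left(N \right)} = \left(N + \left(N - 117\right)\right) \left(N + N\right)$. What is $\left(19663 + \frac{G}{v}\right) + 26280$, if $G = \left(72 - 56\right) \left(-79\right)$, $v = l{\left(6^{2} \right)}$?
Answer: $\frac{18607073}{405} \approx 45943.0$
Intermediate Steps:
$l{\left(N \right)} = 2 N \left(-117 + 2 N\right)$ ($l{\left(N \right)} = \left(N + \left(-117 + N\right)\right) 2 N = \left(-117 + 2 N\right) 2 N = 2 N \left(-117 + 2 N\right)$)
$v = -3240$ ($v = 2 \cdot 6^{2} \left(-117 + 2 \cdot 6^{2}\right) = 2 \cdot 36 \left(-117 + 2 \cdot 36\right) = 2 \cdot 36 \left(-117 + 72\right) = 2 \cdot 36 \left(-45\right) = -3240$)
$G = -1264$ ($G = 16 \left(-79\right) = -1264$)
$\left(19663 + \frac{G}{v}\right) + 26280 = \left(19663 - \frac{1264}{-3240}\right) + 26280 = \left(19663 - - \frac{158}{405}\right) + 26280 = \left(19663 + \frac{158}{405}\right) + 26280 = \frac{7963673}{405} + 26280 = \frac{18607073}{405}$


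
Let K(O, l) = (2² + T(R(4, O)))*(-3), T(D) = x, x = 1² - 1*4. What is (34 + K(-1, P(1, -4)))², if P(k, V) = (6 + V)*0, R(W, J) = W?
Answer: 961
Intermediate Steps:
P(k, V) = 0
x = -3 (x = 1 - 4 = -3)
T(D) = -3
K(O, l) = -3 (K(O, l) = (2² - 3)*(-3) = (4 - 3)*(-3) = 1*(-3) = -3)
(34 + K(-1, P(1, -4)))² = (34 - 3)² = 31² = 961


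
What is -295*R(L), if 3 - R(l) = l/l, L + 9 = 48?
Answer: -590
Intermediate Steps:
L = 39 (L = -9 + 48 = 39)
R(l) = 2 (R(l) = 3 - l/l = 3 - 1*1 = 3 - 1 = 2)
-295*R(L) = -295*2 = -590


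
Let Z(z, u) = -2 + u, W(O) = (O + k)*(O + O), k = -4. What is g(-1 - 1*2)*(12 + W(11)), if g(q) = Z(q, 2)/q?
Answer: 0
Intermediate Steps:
W(O) = 2*O*(-4 + O) (W(O) = (O - 4)*(O + O) = (-4 + O)*(2*O) = 2*O*(-4 + O))
g(q) = 0 (g(q) = (-2 + 2)/q = 0/q = 0)
g(-1 - 1*2)*(12 + W(11)) = 0*(12 + 2*11*(-4 + 11)) = 0*(12 + 2*11*7) = 0*(12 + 154) = 0*166 = 0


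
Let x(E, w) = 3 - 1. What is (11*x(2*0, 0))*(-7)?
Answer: -154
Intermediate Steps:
x(E, w) = 2
(11*x(2*0, 0))*(-7) = (11*2)*(-7) = 22*(-7) = -154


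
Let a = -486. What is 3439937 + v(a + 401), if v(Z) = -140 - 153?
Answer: 3439644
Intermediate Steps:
v(Z) = -293
3439937 + v(a + 401) = 3439937 - 293 = 3439644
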